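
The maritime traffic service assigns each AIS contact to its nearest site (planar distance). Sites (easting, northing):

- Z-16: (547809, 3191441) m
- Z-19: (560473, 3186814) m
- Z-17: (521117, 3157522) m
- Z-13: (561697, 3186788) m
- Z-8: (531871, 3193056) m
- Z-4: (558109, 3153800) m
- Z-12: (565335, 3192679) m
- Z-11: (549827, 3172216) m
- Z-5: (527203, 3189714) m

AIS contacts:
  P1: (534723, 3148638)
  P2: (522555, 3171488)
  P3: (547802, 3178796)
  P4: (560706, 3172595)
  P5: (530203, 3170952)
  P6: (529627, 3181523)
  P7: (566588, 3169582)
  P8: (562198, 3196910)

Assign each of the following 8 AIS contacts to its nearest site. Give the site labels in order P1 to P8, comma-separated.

P1 → Z-17 (d²=264048692.00)
P2 → Z-17 (d²=197117000.00)
P3 → Z-11 (d²=47397025.00)
P4 → Z-11 (d²=118496282.00)
P5 → Z-17 (d²=262920296.00)
P6 → Z-5 (d²=72968257.00)
P7 → Z-11 (d²=287869077.00)
P8 → Z-12 (d²=27742130.00)

Z-17, Z-17, Z-11, Z-11, Z-17, Z-5, Z-11, Z-12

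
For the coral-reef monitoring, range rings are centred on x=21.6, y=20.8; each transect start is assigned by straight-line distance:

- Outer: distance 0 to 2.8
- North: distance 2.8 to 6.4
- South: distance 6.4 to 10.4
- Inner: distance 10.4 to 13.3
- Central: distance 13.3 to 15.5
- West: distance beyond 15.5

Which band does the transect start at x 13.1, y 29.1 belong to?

Distance = √((13.1−21.6)² + (29.1−20.8)²) = √(72.250 + 68.890) = 11.880.
10.4 ≤ 11.880 < 13.3 → Inner.

Inner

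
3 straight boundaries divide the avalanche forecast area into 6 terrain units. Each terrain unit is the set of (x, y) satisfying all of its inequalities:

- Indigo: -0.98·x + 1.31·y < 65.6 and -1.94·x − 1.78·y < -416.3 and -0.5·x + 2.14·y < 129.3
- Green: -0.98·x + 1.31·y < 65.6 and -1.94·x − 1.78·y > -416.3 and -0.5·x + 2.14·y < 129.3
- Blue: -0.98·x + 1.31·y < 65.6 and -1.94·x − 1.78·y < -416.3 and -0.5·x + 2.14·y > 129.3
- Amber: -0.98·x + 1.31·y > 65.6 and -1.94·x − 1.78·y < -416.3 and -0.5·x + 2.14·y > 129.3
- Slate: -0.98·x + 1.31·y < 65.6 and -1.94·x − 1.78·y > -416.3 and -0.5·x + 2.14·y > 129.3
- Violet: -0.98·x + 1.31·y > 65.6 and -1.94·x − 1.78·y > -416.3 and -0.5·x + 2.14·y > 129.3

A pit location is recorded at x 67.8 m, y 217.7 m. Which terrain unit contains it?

Amber

-0.98·67.8 + 1.31·217.7 = 218.743, which is > 65.6
-1.94·67.8 − 1.78·217.7 = -519.038, which is < -416.3
-0.5·67.8 + 2.14·217.7 = 431.978, which is > 129.3
This sign pattern matches Amber.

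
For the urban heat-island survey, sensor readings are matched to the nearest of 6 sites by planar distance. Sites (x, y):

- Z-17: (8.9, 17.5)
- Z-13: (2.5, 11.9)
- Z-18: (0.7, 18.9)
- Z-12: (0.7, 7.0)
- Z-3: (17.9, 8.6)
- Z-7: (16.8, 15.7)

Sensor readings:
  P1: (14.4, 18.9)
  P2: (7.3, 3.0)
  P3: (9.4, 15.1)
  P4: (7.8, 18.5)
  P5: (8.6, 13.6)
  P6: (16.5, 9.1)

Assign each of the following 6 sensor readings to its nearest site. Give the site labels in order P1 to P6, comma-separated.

P1 → Z-7 (d²=16.00)
P2 → Z-12 (d²=59.56)
P3 → Z-17 (d²=6.01)
P4 → Z-17 (d²=2.21)
P5 → Z-17 (d²=15.30)
P6 → Z-3 (d²=2.21)

Z-7, Z-12, Z-17, Z-17, Z-17, Z-3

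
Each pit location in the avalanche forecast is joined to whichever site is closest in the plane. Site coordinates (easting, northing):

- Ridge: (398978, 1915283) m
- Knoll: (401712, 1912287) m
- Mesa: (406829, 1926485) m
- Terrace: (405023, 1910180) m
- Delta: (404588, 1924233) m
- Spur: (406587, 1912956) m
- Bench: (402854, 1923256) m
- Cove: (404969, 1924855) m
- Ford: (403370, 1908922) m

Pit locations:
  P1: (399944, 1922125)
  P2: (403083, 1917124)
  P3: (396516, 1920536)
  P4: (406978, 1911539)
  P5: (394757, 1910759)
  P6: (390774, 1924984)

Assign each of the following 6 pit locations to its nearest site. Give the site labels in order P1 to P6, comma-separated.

P1 → Bench (d²=9747261.00)
P2 → Ridge (d²=20240306.00)
P3 → Ridge (d²=33655453.00)
P4 → Spur (d²=2160770.00)
P5 → Ridge (d²=38283417.00)
P6 → Bench (d²=148912384.00)

Bench, Ridge, Ridge, Spur, Ridge, Bench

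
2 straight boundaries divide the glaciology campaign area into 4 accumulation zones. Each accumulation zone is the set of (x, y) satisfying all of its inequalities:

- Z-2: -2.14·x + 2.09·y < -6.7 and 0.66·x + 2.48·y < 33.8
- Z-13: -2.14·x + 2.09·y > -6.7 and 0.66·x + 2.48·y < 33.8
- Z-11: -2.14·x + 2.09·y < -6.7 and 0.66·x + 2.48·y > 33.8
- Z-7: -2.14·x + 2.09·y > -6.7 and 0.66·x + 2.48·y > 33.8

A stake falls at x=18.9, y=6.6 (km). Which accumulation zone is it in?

-2.14·18.9 + 2.09·6.6 = -26.652, which is < -6.7
0.66·18.9 + 2.48·6.6 = 28.842, which is < 33.8
This sign pattern matches Z-2.

Z-2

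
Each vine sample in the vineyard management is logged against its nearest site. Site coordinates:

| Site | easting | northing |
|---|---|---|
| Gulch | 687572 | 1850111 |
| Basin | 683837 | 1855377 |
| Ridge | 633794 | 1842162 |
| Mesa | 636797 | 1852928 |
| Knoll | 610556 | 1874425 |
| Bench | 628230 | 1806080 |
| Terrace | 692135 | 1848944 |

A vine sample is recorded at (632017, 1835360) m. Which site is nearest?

Ridge

Squared distances to each site:
Gulch: 3303950026.000; Basin: 3085992689.000; Ridge: 49424933.000; Mesa: 331483024.000; Knoll: 1986648746.000; Bench: 871659769.000; Terrace: 3798698980.000.
Minimum at Ridge.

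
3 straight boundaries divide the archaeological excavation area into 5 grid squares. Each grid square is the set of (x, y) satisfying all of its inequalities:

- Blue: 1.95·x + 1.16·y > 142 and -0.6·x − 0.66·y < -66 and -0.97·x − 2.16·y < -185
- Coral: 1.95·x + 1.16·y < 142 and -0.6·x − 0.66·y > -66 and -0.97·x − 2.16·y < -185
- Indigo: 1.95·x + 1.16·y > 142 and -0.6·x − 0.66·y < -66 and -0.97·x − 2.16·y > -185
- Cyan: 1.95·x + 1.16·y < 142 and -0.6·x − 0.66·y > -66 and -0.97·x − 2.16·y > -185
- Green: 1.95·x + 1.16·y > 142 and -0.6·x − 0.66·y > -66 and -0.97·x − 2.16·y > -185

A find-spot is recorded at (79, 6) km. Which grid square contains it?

1.95·79 + 1.16·6 = 161.010, which is > 142
-0.6·79 − 0.66·6 = -51.360, which is > -66
-0.97·79 − 2.16·6 = -89.590, which is > -185
This sign pattern matches Green.

Green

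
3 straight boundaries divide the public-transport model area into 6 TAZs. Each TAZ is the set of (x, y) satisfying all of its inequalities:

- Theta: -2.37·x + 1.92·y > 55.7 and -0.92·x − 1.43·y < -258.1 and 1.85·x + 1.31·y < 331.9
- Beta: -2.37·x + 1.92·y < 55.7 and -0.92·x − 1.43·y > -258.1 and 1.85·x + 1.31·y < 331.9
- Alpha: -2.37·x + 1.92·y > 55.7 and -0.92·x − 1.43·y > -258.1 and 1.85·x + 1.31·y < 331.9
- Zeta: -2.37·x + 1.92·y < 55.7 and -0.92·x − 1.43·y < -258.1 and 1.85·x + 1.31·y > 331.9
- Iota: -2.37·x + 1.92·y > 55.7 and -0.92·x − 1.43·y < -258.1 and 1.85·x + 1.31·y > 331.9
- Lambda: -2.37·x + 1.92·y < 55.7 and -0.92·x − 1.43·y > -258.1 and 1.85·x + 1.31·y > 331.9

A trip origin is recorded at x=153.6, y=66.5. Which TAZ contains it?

Lambda

-2.37·153.6 + 1.92·66.5 = -236.352, which is < 55.7
-0.92·153.6 − 1.43·66.5 = -236.407, which is > -258.1
1.85·153.6 + 1.31·66.5 = 371.275, which is > 331.9
This sign pattern matches Lambda.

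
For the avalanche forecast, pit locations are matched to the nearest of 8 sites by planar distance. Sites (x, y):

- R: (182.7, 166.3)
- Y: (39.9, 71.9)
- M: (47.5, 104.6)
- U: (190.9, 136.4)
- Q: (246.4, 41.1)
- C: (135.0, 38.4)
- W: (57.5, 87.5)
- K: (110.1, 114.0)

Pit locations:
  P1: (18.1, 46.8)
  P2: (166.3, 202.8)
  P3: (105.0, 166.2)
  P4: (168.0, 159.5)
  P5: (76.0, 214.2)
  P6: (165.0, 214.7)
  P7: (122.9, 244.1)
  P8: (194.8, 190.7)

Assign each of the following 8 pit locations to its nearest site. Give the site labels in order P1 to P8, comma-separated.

P1 → Y (d²=1105.25)
P2 → R (d²=1601.21)
P3 → K (d²=2750.85)
P4 → R (d²=262.33)
P5 → K (d²=11202.85)
P6 → R (d²=2655.85)
P7 → R (d²=9628.88)
P8 → R (d²=741.77)

Y, R, K, R, K, R, R, R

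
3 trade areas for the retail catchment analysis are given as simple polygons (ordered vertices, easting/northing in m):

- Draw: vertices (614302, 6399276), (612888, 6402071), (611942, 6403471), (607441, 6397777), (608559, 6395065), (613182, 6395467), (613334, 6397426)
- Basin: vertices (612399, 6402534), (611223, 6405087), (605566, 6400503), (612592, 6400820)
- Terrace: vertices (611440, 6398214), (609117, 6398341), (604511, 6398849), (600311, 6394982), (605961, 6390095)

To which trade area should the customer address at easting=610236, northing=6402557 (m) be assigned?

Cast a ray rightward from (610236, 6402557). For each polygon, the edges (by vertex number in listed order) whose endpoints lie on opposite sides of northing = 6402557, where each meets that height, and whether that is right or left of the point:
Draw: 2–3 at easting≈612559.6 (right), 3–4 at easting≈611219.5 (right) → 2 crossings.
Basin: 1–2 at easting≈612388.4 (right), 2–3 at easting≈608100.8 (left) → 1 crossing.
Terrace: no edge straddles that height → 0 crossings.
Only Basin has an odd count, so the point is inside Basin.

Basin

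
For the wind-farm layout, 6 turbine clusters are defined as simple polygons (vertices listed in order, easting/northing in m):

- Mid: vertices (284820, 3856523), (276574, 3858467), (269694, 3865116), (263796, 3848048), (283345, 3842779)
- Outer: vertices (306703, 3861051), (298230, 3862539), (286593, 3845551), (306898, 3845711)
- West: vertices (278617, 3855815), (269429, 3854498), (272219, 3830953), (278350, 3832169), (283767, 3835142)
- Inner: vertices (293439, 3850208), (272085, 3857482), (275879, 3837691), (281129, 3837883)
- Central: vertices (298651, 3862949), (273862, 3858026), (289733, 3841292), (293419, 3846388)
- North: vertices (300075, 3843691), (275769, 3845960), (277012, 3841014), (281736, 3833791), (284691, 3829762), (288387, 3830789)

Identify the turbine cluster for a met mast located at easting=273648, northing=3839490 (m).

Cast a ray rightward from (273648, 3839490). For each polygon, the edges (by vertex number in listed order) whose endpoints lie on opposite sides of northing = 3839490, where each meets that height, and whether that is right or left of the point:
Mid: no edge straddles that height → 0 crossings.
Outer: no edge straddles that height → 0 crossings.
West: 2–3 at easting≈271207.4 (left), 5–1 at easting≈282683.8 (right) → 1 crossing.
Inner: 2–3 at easting≈275534.1 (right), 4–1 at easting≈282734.0 (right) → 2 crossings.
Central: no edge straddles that height → 0 crossings.
North: 3–4 at easting≈278008.7 (right), 6–1 at easting≈296269.3 (right) → 2 crossings.
Only West has an odd count, so the point is inside West.

West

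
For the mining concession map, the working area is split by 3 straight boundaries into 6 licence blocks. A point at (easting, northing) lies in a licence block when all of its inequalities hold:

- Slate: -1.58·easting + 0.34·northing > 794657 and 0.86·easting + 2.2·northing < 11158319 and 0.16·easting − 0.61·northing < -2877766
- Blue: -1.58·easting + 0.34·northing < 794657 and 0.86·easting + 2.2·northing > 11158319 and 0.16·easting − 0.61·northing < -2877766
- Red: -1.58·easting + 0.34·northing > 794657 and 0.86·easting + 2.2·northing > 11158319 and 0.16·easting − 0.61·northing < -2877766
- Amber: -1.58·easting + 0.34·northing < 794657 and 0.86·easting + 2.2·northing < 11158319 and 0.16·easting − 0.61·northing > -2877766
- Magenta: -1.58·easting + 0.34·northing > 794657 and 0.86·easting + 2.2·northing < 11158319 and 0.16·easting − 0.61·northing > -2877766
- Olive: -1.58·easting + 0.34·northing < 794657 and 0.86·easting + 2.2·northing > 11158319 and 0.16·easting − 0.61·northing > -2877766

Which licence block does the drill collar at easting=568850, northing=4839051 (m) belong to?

-1.58·568850 + 0.34·4839051 = 746494.340, which is < 794657
0.86·568850 + 2.2·4839051 = 11135123.200, which is < 11158319
0.16·568850 − 0.61·4839051 = -2860805.110, which is > -2877766
This sign pattern matches Amber.

Amber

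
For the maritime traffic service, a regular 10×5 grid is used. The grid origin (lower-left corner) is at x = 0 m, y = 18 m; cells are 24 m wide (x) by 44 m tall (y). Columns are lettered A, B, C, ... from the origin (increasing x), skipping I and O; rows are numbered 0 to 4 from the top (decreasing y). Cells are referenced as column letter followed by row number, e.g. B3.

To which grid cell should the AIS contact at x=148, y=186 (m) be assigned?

G1

Column index: ⌊(148 − 0) / 24⌋ = ⌊6.167⌋ = 6 → column G
Row offset from origin: ⌊(186 − 18) / 44⌋ = ⌊3.818⌋ = 3 → row 1 (counted from top)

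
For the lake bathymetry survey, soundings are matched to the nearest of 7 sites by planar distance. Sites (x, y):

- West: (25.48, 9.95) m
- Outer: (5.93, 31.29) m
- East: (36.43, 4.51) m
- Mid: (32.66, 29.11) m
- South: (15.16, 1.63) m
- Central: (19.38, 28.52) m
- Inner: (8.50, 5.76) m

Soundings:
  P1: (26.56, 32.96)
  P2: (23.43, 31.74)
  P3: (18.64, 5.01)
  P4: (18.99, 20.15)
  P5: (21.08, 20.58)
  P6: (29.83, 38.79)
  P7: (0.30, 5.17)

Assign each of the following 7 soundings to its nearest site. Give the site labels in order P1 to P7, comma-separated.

Mid, Central, South, Central, Central, Mid, Inner

P1 → Mid (d²=52.03)
P2 → Central (d²=26.77)
P3 → South (d²=23.53)
P4 → Central (d²=70.21)
P5 → Central (d²=65.93)
P6 → Mid (d²=101.71)
P7 → Inner (d²=67.59)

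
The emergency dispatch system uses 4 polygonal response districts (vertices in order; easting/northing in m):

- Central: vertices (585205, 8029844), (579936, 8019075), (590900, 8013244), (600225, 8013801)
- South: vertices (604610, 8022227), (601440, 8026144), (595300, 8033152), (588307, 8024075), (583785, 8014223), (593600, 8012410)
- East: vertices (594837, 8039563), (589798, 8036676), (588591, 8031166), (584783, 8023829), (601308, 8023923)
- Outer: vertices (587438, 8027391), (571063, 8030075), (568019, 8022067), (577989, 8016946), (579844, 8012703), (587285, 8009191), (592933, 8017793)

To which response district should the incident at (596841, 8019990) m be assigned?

Cast a ray rightward from (596841, 8019990). For each polygon, the edges (by vertex number in listed order) whose endpoints lie on opposite sides of northing = 8019990, where each meets that height, and whether that is right or left of the point:
Central: 1–2 at easting≈580383.7 (left), 4–1 at easting≈594430.6 (left) → 0 crossings.
South: 4–5 at easting≈586432.0 (left), 6–1 at easting≈602101.2 (right) → 1 crossing.
East: no edge straddles that height → 0 crossings.
Outer: 3–4 at easting≈572062.7 (left), 7–1 at easting≈591675.2 (left) → 0 crossings.
Only South has an odd count, so the point is inside South.

South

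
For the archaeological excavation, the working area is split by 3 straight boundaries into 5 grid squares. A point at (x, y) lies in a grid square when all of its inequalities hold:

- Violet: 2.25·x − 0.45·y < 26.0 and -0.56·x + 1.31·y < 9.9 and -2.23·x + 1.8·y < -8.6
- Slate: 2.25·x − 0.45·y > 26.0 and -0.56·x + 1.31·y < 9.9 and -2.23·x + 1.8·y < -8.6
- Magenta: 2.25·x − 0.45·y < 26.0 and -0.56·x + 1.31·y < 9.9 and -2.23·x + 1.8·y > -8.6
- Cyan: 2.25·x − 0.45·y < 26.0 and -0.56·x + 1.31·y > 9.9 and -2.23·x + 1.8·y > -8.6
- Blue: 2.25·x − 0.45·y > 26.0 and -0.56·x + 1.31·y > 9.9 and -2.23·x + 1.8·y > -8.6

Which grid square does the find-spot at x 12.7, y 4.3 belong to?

2.25·12.7 − 0.45·4.3 = 26.640, which is > 26.0
-0.56·12.7 + 1.31·4.3 = -1.479, which is < 9.9
-2.23·12.7 + 1.8·4.3 = -20.581, which is < -8.6
This sign pattern matches Slate.

Slate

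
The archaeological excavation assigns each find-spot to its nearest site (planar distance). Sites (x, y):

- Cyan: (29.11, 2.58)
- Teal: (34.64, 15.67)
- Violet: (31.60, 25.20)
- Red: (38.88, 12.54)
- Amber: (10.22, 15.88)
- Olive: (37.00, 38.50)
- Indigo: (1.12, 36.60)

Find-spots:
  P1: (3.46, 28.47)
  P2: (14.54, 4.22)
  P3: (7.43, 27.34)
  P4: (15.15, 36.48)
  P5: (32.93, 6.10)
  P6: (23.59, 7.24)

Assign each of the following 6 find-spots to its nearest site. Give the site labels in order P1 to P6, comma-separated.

P1 → Indigo (d²=71.57)
P2 → Amber (d²=154.62)
P3 → Indigo (d²=125.56)
P4 → Indigo (d²=196.86)
P5 → Cyan (d²=26.98)
P6 → Cyan (d²=52.19)

Indigo, Amber, Indigo, Indigo, Cyan, Cyan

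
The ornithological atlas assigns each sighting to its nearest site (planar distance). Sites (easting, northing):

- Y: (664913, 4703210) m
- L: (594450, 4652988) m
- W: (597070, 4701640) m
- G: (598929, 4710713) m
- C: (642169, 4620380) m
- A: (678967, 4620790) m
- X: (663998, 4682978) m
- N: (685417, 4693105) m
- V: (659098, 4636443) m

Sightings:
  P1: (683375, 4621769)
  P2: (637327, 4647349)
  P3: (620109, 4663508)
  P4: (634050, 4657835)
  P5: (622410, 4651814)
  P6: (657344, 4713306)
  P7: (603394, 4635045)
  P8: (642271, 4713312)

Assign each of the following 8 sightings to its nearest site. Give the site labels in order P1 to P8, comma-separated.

A, V, L, V, L, Y, L, Y

P1 → A (d²=20388905.00)
P2 → V (d²=592917277.00)
P3 → L (d²=769054681.00)
P4 → V (d²=1085019968.00)
P5 → L (d²=783139876.00)
P6 → Y (d²=159218977.00)
P7 → L (d²=401946385.00)
P8 → Y (d²=614710568.00)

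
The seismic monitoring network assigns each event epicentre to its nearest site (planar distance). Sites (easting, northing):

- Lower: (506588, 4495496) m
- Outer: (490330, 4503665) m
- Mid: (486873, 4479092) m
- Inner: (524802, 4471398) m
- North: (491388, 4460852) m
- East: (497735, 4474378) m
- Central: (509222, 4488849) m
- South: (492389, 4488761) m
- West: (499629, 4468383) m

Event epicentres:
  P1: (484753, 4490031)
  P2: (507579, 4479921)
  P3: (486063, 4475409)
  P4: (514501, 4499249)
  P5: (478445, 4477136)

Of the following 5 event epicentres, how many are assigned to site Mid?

P1 → South
P2 → Central
P3 → Mid
P4 → Lower
P5 → Mid
2 of the 5 go to Mid.

2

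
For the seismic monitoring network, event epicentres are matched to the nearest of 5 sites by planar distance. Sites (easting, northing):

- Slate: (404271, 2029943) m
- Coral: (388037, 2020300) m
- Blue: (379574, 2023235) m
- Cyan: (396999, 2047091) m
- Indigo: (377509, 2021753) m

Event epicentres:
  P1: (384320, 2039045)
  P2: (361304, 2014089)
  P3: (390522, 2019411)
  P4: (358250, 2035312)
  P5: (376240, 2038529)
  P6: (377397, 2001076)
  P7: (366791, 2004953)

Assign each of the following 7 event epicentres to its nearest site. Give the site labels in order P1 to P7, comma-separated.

P1 → Cyan (d²=225495157.00)
P2 → Indigo (d²=321338921.00)
P3 → Coral (d²=6965546.00)
P4 → Indigo (d²=554755562.00)
P5 → Blue (d²=245021992.00)
P6 → Indigo (d²=427550873.00)
P7 → Indigo (d²=397115524.00)

Cyan, Indigo, Coral, Indigo, Blue, Indigo, Indigo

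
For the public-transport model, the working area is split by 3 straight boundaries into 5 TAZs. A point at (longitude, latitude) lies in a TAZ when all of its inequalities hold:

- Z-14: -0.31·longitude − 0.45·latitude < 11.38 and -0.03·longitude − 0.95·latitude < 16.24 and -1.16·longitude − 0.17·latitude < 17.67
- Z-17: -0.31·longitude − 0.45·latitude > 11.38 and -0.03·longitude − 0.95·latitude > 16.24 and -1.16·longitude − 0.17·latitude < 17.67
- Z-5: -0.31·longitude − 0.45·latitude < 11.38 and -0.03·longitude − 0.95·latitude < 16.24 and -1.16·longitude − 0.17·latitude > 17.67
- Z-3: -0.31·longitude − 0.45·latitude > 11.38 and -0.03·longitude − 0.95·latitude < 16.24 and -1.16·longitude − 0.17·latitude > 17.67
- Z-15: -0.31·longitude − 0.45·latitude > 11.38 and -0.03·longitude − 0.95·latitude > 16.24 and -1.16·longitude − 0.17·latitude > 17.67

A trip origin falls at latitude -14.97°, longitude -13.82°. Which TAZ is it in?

Z-5

-0.31·-13.82 − 0.45·-14.97 = 11.021, which is < 11.38
-0.03·-13.82 − 0.95·-14.97 = 14.636, which is < 16.24
-1.16·-13.82 − 0.17·-14.97 = 18.576, which is > 17.67
This sign pattern matches Z-5.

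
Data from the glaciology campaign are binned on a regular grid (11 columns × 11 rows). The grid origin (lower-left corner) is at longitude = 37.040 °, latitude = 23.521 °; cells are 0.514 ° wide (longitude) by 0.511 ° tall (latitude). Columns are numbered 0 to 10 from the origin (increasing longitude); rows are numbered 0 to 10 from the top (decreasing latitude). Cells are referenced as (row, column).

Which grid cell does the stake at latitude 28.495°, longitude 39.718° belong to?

(1, 5)

Column index: ⌊(39.718 − 37.040) / 0.514⌋ = ⌊5.210⌋ = 5
Row offset from origin: ⌊(28.495 − 23.521) / 0.511⌋ = ⌊9.734⌋ = 9 → row 1 (counted from top)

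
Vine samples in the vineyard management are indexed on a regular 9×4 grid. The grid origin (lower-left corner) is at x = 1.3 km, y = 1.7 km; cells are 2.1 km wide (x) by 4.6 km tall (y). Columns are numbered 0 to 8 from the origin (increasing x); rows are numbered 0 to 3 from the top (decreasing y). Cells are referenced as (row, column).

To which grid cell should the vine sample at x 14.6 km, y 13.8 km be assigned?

Column index: ⌊(14.6 − 1.3) / 2.1⌋ = ⌊6.333⌋ = 6
Row offset from origin: ⌊(13.8 − 1.7) / 4.6⌋ = ⌊2.630⌋ = 2 → row 1 (counted from top)

(1, 6)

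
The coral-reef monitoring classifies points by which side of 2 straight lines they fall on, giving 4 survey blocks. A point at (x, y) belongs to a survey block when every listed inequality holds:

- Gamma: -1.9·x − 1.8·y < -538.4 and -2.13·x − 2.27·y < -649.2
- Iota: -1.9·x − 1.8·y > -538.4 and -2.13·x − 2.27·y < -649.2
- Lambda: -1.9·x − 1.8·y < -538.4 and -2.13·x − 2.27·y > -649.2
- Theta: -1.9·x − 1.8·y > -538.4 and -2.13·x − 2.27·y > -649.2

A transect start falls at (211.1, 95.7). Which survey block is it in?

Gamma

-1.9·211.1 − 1.8·95.7 = -573.350, which is < -538.4
-2.13·211.1 − 2.27·95.7 = -666.882, which is < -649.2
This sign pattern matches Gamma.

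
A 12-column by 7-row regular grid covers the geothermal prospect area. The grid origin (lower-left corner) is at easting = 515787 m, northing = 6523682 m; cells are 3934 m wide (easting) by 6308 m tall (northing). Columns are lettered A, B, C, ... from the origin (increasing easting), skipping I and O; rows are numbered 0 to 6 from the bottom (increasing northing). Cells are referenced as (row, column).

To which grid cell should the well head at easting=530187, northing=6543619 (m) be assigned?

Column index: ⌊(530187 − 515787) / 3934⌋ = ⌊3.660⌋ = 3 → column D
Row offset from origin: ⌊(6543619 − 6523682) / 6308⌋ = ⌊3.161⌋ = 3 → row 3

(3, D)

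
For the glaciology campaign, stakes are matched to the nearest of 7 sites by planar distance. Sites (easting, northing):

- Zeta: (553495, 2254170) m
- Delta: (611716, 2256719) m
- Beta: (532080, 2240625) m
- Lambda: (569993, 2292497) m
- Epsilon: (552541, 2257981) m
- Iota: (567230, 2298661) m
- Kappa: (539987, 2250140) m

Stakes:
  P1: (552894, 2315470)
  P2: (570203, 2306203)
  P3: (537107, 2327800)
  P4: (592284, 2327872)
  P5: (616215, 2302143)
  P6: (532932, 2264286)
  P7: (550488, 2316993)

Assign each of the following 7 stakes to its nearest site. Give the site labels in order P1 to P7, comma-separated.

Iota, Iota, Iota, Iota, Delta, Kappa, Iota

P1 → Iota (d²=488063377.00)
P2 → Iota (d²=65720493.00)
P3 → Iota (d²=1756476450.00)
P4 → Iota (d²=1480985437.00)
P5 → Delta (d²=2083580777.00)
P6 → Kappa (d²=249882341.00)
P7 → Iota (d²=616356788.00)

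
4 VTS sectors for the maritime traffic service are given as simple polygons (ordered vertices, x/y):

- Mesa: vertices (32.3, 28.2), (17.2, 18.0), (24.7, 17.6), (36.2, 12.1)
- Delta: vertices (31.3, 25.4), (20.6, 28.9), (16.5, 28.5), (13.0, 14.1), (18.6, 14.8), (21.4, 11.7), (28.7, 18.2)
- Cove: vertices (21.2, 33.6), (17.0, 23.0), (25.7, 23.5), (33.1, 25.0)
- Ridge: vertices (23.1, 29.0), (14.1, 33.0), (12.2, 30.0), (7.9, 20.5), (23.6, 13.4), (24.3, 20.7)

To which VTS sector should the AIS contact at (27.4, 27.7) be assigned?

Cove

Cast a ray rightward from (27.4, 27.7). For each polygon, the edges (by vertex number in listed order) whose endpoints lie on opposite sides of y = 27.7, where each meets that height, and whether that is right or left of the point:
Mesa: 1–2 at x≈31.56 (right), 4–1 at x≈32.42 (right) → 2 crossings.
Delta: 1–2 at x≈24.27 (left), 3–4 at x≈16.31 (left) → 0 crossings.
Cove: 1–2 at x≈18.86 (left), 4–1 at x≈29.36 (right) → 1 crossing.
Ridge: 3–4 at x≈11.16 (left), 6–1 at x≈23.29 (left) → 0 crossings.
Only Cove has an odd count, so the point is inside Cove.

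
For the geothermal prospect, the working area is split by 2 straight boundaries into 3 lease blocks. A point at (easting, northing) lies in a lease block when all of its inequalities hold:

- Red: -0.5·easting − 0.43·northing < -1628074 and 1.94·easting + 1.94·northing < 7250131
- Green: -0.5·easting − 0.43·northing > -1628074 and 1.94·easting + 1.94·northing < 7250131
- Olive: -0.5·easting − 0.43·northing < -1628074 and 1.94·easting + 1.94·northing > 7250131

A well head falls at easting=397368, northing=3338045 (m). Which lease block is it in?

-0.5·397368 − 0.43·3338045 = -1634043.350, which is < -1628074
1.94·397368 + 1.94·3338045 = 7246701.220, which is < 7250131
This sign pattern matches Red.

Red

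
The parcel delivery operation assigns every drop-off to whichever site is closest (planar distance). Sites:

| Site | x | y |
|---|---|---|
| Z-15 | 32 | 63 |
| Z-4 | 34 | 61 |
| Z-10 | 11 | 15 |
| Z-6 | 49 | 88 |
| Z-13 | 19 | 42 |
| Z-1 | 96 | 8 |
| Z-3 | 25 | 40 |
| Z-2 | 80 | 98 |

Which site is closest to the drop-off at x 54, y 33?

Z-3

Squared distances to each site:
Z-15: 1384.000; Z-4: 1184.000; Z-10: 2173.000; Z-6: 3050.000; Z-13: 1306.000; Z-1: 2389.000; Z-3: 890.000; Z-2: 4901.000.
Minimum at Z-3.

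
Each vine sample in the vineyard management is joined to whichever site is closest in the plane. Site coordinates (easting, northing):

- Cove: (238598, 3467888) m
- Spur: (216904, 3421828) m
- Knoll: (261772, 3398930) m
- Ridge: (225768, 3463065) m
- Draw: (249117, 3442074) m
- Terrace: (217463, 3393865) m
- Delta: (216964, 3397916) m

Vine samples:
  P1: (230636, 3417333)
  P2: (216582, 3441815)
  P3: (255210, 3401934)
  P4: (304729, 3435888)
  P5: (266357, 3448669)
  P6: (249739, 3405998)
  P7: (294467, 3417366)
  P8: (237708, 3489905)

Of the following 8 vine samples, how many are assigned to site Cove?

P1 → Spur
P2 → Spur
P3 → Knoll
P4 → Draw
P5 → Draw
P6 → Knoll
P7 → Knoll
P8 → Cove
1 of the 8 goes to Cove.

1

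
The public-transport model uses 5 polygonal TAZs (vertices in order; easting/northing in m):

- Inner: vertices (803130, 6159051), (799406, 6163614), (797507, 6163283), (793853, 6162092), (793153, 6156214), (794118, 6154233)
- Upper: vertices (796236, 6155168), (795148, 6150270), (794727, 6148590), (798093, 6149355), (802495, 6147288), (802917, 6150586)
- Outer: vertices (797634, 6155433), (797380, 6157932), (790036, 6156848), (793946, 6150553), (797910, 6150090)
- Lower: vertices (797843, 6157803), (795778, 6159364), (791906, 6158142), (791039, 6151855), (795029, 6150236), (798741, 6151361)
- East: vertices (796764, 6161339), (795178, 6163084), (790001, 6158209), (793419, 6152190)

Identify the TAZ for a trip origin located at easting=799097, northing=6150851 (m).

Cast a ray rightward from (799097, 6150851). For each polygon, the edges (by vertex number in listed order) whose endpoints lie on opposite sides of northing = 6150851, where each meets that height, and whether that is right or left of the point:
Inner: no edge straddles that height → 0 crossings.
Upper: 1–2 at easting≈795277.1 (left), 6–1 at easting≈802530.6 (right) → 1 crossing.
Outer: 3–4 at easting≈793760.9 (left), 5–1 at easting≈797870.7 (left) → 0 crossings.
Lower: 4–5 at easting≈793513.3 (left), 5–6 at easting≈797058.2 (left) → 0 crossings.
East: no edge straddles that height → 0 crossings.
Only Upper has an odd count, so the point is inside Upper.

Upper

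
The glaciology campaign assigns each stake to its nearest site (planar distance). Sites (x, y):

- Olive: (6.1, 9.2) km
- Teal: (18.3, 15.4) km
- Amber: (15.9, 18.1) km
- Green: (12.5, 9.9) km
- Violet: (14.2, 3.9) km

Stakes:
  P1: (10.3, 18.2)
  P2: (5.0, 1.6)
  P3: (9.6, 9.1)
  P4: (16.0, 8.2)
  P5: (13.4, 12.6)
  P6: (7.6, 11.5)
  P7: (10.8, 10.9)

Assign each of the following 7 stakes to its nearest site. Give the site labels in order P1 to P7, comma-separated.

Amber, Olive, Green, Green, Green, Olive, Green

P1 → Amber (d²=31.37)
P2 → Olive (d²=58.97)
P3 → Green (d²=9.05)
P4 → Green (d²=15.14)
P5 → Green (d²=8.10)
P6 → Olive (d²=7.54)
P7 → Green (d²=3.89)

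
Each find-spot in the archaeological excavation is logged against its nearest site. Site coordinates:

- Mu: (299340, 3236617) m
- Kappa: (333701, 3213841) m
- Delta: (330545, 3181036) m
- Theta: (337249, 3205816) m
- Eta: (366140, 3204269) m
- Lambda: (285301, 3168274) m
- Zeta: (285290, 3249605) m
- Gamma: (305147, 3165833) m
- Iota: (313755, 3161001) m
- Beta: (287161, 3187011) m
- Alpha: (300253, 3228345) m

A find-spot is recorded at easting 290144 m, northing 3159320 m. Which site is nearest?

Squared distances to each site:
Mu: 6059392625.000; Kappa: 4869751690.000; Delta: 2103825457.000; Theta: 4380759041.000; Eta: 7795804617.000; Lambda: 103628765.000; Zeta: 8174942541.000; Gamma: 267509178.000; Iota: 560305082.000; Beta: 775689770.000; Alpha: 4866642506.000.
Minimum at Lambda.

Lambda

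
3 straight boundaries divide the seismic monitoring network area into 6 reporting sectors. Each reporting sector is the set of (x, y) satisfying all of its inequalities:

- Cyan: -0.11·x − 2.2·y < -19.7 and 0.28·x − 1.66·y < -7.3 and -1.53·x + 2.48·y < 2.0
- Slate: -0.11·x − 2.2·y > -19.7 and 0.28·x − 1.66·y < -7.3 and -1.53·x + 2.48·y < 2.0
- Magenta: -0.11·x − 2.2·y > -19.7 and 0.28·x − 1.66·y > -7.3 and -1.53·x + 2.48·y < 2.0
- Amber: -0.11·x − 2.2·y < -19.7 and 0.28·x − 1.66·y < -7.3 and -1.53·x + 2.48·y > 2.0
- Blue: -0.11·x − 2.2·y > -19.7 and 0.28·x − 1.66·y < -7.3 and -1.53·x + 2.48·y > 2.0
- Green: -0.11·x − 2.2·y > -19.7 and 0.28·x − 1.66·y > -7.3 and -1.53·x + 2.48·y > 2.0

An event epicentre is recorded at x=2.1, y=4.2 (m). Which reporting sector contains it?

-0.11·2.1 − 2.2·4.2 = -9.471, which is > -19.7
0.28·2.1 − 1.66·4.2 = -6.384, which is > -7.3
-1.53·2.1 + 2.48·4.2 = 7.203, which is > 2.0
This sign pattern matches Green.

Green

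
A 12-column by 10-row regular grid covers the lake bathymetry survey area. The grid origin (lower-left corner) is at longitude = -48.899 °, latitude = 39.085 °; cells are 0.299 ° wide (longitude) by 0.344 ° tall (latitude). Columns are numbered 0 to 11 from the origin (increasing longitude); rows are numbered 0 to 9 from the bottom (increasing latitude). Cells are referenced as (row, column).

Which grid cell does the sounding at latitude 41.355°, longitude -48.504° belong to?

Column index: ⌊(-48.504 − -48.899) / 0.299⌋ = ⌊1.321⌋ = 1
Row offset from origin: ⌊(41.355 − 39.085) / 0.344⌋ = ⌊6.599⌋ = 6 → row 6

(6, 1)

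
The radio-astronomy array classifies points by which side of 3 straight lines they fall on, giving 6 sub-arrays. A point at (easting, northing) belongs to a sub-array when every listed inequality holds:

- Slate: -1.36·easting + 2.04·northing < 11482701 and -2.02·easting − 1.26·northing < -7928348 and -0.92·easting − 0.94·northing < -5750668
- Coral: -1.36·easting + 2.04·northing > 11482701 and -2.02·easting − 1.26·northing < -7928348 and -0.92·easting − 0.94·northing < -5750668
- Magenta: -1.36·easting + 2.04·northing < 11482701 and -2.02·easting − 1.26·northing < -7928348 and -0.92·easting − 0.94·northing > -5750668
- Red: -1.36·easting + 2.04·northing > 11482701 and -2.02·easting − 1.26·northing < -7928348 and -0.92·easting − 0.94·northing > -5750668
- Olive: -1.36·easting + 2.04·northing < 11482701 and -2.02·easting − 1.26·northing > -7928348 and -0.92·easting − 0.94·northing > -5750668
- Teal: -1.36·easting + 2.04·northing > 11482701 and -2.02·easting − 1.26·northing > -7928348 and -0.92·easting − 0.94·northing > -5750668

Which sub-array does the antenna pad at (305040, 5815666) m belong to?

-1.36·305040 + 2.04·5815666 = 11449104.240, which is < 11482701
-2.02·305040 − 1.26·5815666 = -7943919.960, which is < -7928348
-0.92·305040 − 0.94·5815666 = -5747362.840, which is > -5750668
This sign pattern matches Magenta.

Magenta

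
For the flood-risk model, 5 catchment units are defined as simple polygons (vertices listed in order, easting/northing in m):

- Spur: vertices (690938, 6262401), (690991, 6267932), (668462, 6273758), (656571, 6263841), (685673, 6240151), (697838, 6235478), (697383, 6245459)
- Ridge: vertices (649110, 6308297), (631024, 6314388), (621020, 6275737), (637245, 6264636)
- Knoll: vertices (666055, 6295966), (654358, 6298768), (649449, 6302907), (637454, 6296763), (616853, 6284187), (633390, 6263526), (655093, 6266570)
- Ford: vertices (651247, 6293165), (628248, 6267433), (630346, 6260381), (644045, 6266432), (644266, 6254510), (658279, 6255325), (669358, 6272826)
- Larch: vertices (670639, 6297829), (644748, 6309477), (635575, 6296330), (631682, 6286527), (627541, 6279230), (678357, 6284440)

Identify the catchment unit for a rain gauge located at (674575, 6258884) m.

Spur

Cast a ray rightward from (674575, 6258884). For each polygon, the edges (by vertex number in listed order) whose endpoints lie on opposite sides of northing = 6258884, where each meets that height, and whether that is right or left of the point:
Spur: 4–5 at easting≈662660.4 (left), 7–1 at easting≈692275.9 (right) → 1 crossing.
Ridge: no edge straddles that height → 0 crossings.
Knoll: no edge straddles that height → 0 crossings.
Ford: 4–5 at easting≈644184.9 (left), 6–7 at easting≈660532.0 (left) → 0 crossings.
Larch: no edge straddles that height → 0 crossings.
Only Spur has an odd count, so the point is inside Spur.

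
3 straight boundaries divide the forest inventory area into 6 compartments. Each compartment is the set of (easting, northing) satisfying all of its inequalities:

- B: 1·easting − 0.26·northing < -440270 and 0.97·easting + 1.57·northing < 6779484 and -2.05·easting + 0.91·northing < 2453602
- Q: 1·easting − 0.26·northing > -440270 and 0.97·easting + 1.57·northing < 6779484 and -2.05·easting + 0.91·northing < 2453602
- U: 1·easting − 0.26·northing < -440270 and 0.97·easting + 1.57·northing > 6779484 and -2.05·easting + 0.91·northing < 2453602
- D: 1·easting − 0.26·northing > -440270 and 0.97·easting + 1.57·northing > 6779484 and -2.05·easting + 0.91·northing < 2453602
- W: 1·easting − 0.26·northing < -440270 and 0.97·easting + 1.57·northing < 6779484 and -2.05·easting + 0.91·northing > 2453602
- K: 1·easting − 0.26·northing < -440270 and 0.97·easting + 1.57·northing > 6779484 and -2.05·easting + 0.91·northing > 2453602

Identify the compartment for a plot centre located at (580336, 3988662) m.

U

1·580336 − 0.26·3988662 = -456716.120, which is < -440270
0.97·580336 + 1.57·3988662 = 6825125.260, which is > 6779484
-2.05·580336 + 0.91·3988662 = 2439993.620, which is < 2453602
This sign pattern matches U.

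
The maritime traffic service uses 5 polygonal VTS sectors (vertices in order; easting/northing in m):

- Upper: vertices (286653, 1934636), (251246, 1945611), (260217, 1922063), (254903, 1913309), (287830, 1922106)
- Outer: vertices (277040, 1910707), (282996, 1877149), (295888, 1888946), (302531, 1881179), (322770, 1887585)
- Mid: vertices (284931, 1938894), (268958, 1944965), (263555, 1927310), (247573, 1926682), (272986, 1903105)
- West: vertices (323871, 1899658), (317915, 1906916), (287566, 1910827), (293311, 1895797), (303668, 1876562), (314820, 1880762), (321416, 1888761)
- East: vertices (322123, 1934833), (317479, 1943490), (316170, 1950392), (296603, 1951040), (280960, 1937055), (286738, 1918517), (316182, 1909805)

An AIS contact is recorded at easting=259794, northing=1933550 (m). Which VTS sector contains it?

Cast a ray rightward from (259794, 1933550). For each polygon, the edges (by vertex number in listed order) whose endpoints lie on opposite sides of northing = 1933550, where each meets that height, and whether that is right or left of the point:
Upper: 2–3 at easting≈255840.8 (left), 5–1 at easting≈286755.0 (right) → 1 crossing.
Outer: no edge straddles that height → 0 crossings.
Mid: 2–3 at easting≈265464.6 (right), 5–1 at easting≈283147.4 (right) → 2 crossings.
West: no edge straddles that height → 0 crossings.
East: 5–6 at easting≈282052.5 (right), 7–1 at easting≈321818.4 (right) → 2 crossings.
Only Upper has an odd count, so the point is inside Upper.

Upper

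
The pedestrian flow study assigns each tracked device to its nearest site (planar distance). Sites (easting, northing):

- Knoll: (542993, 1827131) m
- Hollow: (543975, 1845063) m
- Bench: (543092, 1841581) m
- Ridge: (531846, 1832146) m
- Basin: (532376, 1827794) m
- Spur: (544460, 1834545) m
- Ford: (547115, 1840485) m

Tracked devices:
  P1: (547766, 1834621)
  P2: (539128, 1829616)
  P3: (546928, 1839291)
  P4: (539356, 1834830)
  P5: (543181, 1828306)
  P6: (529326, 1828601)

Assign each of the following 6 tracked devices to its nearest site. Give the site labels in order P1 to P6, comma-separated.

P1 → Spur (d²=10935412.00)
P2 → Knoll (d²=21113450.00)
P3 → Ford (d²=1460605.00)
P4 → Spur (d²=26132041.00)
P5 → Knoll (d²=1415969.00)
P6 → Basin (d²=9953749.00)

Spur, Knoll, Ford, Spur, Knoll, Basin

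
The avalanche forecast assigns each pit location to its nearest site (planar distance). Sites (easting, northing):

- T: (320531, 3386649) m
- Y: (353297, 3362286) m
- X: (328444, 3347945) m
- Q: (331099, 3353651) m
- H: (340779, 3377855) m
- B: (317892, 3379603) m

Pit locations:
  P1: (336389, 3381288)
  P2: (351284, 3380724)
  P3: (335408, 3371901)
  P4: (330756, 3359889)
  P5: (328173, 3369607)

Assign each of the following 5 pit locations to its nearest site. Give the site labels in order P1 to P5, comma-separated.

P1 → H (d²=31057589.00)
P2 → H (d²=118586186.00)
P3 → H (d²=64297757.00)
P4 → Q (d²=39030293.00)
P5 → B (d²=205618977.00)

H, H, H, Q, B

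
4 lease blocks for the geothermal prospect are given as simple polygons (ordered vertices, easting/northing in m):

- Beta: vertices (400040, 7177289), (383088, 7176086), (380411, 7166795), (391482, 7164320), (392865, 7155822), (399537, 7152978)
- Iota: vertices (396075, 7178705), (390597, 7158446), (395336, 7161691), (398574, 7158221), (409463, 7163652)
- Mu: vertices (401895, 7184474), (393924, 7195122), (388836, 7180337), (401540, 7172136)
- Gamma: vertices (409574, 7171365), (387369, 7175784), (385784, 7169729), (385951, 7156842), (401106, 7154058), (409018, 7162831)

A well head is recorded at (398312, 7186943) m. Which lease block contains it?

Mu

Cast a ray rightward from (398312, 7186943). For each polygon, the edges (by vertex number in listed order) whose endpoints lie on opposite sides of northing = 7186943, where each meets that height, and whether that is right or left of the point:
Beta: no edge straddles that height → 0 crossings.
Iota: no edge straddles that height → 0 crossings.
Mu: 1–2 at easting≈400046.7 (right), 2–3 at easting≈391109.3 (left) → 1 crossing.
Gamma: no edge straddles that height → 0 crossings.
Only Mu has an odd count, so the point is inside Mu.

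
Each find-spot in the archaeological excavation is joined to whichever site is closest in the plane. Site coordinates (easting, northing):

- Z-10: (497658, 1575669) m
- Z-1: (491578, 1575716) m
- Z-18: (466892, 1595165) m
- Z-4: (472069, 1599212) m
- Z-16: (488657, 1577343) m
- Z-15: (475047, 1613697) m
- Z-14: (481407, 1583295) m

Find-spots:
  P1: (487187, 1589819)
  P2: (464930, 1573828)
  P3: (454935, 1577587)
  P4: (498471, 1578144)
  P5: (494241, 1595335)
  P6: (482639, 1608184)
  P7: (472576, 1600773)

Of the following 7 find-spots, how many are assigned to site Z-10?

P1 → Z-14
P2 → Z-14
P3 → Z-18
P4 → Z-10
P5 → Z-14
P6 → Z-15
P7 → Z-4
1 of the 7 goes to Z-10.

1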